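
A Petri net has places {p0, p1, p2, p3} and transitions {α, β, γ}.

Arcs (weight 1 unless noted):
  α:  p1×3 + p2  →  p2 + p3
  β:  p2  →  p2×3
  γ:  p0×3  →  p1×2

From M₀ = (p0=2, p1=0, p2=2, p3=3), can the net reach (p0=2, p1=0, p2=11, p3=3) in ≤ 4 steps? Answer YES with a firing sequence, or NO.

NO — not reachable within 4 firings

depth 0: 1 marking
depth 1: 2 markings reached so far
depth 2: 3 markings reached so far
depth 3: 4 markings reached so far
depth 4: 5 markings reached so far
target is not among the 5 markings reachable within 4 steps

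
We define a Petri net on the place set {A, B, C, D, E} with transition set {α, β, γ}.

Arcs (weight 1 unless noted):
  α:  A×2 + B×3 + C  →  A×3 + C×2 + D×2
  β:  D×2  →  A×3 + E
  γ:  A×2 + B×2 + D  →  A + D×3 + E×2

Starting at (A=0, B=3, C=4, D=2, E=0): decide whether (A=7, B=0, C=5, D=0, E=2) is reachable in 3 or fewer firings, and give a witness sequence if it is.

step 1: fire β:  (A=0, B=3, C=4, D=2, E=0) → (A=3, B=3, C=4, D=0, E=1)
step 2: fire α:  (A=3, B=3, C=4, D=0, E=1) → (A=4, B=0, C=5, D=2, E=1)
step 3: fire β:  (A=4, B=0, C=5, D=2, E=1) → (A=7, B=0, C=5, D=0, E=2)

YES — reachable via ⟨β, α, β⟩ (3 firings)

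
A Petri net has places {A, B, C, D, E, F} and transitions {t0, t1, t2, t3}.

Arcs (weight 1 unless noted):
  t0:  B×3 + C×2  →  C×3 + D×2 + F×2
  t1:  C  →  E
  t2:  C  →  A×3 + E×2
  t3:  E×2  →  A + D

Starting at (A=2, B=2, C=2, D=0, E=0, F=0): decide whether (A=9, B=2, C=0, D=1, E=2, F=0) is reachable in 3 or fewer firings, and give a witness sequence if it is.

YES — reachable via ⟨t2, t2, t3⟩ (3 firings)

step 1: fire t2:  (A=2, B=2, C=2, D=0, E=0, F=0) → (A=5, B=2, C=1, D=0, E=2, F=0)
step 2: fire t2:  (A=5, B=2, C=1, D=0, E=2, F=0) → (A=8, B=2, C=0, D=0, E=4, F=0)
step 3: fire t3:  (A=8, B=2, C=0, D=0, E=4, F=0) → (A=9, B=2, C=0, D=1, E=2, F=0)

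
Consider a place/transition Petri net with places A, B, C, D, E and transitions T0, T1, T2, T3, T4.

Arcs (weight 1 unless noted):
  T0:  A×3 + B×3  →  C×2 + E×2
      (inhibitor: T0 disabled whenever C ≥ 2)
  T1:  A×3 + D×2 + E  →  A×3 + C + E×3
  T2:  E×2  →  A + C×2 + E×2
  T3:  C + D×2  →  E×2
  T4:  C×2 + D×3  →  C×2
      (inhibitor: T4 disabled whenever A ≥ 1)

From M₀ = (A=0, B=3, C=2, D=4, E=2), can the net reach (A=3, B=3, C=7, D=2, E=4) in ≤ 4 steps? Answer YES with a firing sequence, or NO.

step 1: fire T2:  (A=0, B=3, C=2, D=4, E=2) → (A=1, B=3, C=4, D=4, E=2)
step 2: fire T2:  (A=1, B=3, C=4, D=4, E=2) → (A=2, B=3, C=6, D=4, E=2)
step 3: fire T2:  (A=2, B=3, C=6, D=4, E=2) → (A=3, B=3, C=8, D=4, E=2)
step 4: fire T3:  (A=3, B=3, C=8, D=4, E=2) → (A=3, B=3, C=7, D=2, E=4)

YES — reachable via ⟨T2, T2, T2, T3⟩ (4 firings)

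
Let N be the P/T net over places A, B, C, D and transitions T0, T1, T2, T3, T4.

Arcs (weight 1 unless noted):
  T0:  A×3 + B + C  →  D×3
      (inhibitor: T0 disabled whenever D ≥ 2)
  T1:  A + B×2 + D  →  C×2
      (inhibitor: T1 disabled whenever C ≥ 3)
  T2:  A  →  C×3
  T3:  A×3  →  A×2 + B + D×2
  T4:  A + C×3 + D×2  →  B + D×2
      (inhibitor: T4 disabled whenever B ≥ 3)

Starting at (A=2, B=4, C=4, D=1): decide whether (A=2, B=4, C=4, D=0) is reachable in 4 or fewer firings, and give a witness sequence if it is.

depth 0: 1 marking
depth 1: 2 markings reached so far
depth 2: 3 markings reached so far
depth 3: 3 markings reached so far
(frontier empty at depth 3; search complete)
target is not among the 3 markings reachable within 4 steps

NO — not reachable within 4 firings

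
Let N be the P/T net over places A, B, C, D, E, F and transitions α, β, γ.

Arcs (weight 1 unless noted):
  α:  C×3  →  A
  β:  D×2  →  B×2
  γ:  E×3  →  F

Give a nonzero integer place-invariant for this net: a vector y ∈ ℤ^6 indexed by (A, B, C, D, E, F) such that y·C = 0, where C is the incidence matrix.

y = (A:3, B:0, C:1, D:0, E:0, F:0)

Incidence matrix C (rows=places, cols=transitions):
        α    β    γ
    A   1    0    0
    B   0    2    0
    C  -3    0    0
    D   0   -2    0
    E   0    0   -3
    F   0    0    1

Candidate y = [3, 0, 1, 0, 0, 0]; check y·C column-wise:
  col α: 3·1 + 1·-3 = 0
  col β: 3·0 + 0·2 + 1·0 + 0·-2 = 0
  col γ: 3·0 + 1·0 + 0·-3 + 0·1 = 0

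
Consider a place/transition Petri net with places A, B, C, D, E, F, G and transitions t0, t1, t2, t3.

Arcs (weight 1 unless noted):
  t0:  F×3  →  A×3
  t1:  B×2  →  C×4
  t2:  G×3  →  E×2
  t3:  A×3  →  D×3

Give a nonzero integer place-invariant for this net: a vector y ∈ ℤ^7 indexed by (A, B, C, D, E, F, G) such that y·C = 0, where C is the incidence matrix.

y = (A:0, B:2, C:1, D:0, E:0, F:0, G:0)

Incidence matrix C (rows=places, cols=transitions):
       t0   t1   t2   t3
    A   3    0    0   -3
    B   0   -2    0    0
    C   0    4    0    0
    D   0    0    0    3
    E   0    0    2    0
    F  -3    0    0    0
    G   0    0   -3    0

Candidate y = [0, 2, 1, 0, 0, 0, 0]; check y·C column-wise:
  col t0: 0·3 + 2·0 + 1·0 + 0·-3 = 0
  col t1: 2·-2 + 1·4 = 0
  col t2: 2·0 + 1·0 + 0·2 + 0·-3 = 0
  col t3: 0·-3 + 2·0 + 1·0 + 0·3 = 0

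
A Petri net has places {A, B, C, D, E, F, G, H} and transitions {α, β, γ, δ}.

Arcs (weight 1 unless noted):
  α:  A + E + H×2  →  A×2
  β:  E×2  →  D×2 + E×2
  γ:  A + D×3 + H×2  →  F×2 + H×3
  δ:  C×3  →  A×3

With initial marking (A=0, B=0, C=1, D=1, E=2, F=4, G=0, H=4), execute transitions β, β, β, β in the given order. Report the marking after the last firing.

(A=0, B=0, C=1, D=9, E=2, F=4, G=0, H=4)

step 1: fire β:  (A=0, B=0, C=1, D=1, E=2, F=4, G=0, H=4) → (A=0, B=0, C=1, D=3, E=2, F=4, G=0, H=4)
step 2: fire β:  (A=0, B=0, C=1, D=3, E=2, F=4, G=0, H=4) → (A=0, B=0, C=1, D=5, E=2, F=4, G=0, H=4)
step 3: fire β:  (A=0, B=0, C=1, D=5, E=2, F=4, G=0, H=4) → (A=0, B=0, C=1, D=7, E=2, F=4, G=0, H=4)
step 4: fire β:  (A=0, B=0, C=1, D=7, E=2, F=4, G=0, H=4) → (A=0, B=0, C=1, D=9, E=2, F=4, G=0, H=4)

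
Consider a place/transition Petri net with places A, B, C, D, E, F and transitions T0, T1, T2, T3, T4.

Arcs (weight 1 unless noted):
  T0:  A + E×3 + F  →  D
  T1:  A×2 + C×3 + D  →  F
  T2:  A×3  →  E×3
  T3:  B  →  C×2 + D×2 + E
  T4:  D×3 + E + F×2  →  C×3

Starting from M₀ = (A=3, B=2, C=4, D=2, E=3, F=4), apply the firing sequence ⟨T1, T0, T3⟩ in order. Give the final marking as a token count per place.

(A=0, B=1, C=3, D=4, E=1, F=4)

step 1: fire T1:  (A=3, B=2, C=4, D=2, E=3, F=4) → (A=1, B=2, C=1, D=1, E=3, F=5)
step 2: fire T0:  (A=1, B=2, C=1, D=1, E=3, F=5) → (A=0, B=2, C=1, D=2, E=0, F=4)
step 3: fire T3:  (A=0, B=2, C=1, D=2, E=0, F=4) → (A=0, B=1, C=3, D=4, E=1, F=4)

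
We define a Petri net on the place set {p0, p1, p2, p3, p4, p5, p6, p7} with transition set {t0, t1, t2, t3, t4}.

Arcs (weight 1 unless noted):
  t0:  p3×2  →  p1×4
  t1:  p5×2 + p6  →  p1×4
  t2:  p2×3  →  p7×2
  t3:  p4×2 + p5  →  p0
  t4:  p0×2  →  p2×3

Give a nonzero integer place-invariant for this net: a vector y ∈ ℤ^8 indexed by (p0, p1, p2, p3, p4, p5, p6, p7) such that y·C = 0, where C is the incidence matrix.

Incidence matrix C (rows=places, cols=transitions):
       t0   t1   t2   t3   t4
   p0   0    0    0    1   -2
   p1   4    4    0    0    0
   p2   0    0   -3    0    3
   p3  -2    0    0    0    0
   p4   0    0    0   -2    0
   p5   0   -2    0   -1    0
   p6   0   -1    0    0    0
   p7   0    0    2    0    0

Candidate y = [0, 1, 0, 2, -1, 2, 0, 0]; check y·C column-wise:
  col t0: 1·4 + 2·-2 + -1·0 + 2·0 = 0
  col t1: 1·4 + 2·0 + -1·0 + 2·-2 + 0·-1 = 0
  col t2: 1·0 + 0·-3 + 2·0 + -1·0 + 2·0 + 0·2 = 0
  col t3: 0·1 + 1·0 + 2·0 + -1·-2 + 2·-1 = 0
  col t4: 0·-2 + 1·0 + 0·3 + 2·0 + -1·0 + 2·0 = 0

y = (p0:0, p1:1, p2:0, p3:2, p4:-1, p5:2, p6:0, p7:0)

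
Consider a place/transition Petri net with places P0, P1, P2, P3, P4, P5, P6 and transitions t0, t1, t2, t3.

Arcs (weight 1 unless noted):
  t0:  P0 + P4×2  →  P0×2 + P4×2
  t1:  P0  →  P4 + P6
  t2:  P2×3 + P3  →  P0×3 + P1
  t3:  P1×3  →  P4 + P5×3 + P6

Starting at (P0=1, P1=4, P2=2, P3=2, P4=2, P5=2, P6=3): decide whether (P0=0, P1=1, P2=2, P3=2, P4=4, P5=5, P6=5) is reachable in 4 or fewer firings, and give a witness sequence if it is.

step 1: fire t1:  (P0=1, P1=4, P2=2, P3=2, P4=2, P5=2, P6=3) → (P0=0, P1=4, P2=2, P3=2, P4=3, P5=2, P6=4)
step 2: fire t3:  (P0=0, P1=4, P2=2, P3=2, P4=3, P5=2, P6=4) → (P0=0, P1=1, P2=2, P3=2, P4=4, P5=5, P6=5)

YES — reachable via ⟨t1, t3⟩ (2 firings)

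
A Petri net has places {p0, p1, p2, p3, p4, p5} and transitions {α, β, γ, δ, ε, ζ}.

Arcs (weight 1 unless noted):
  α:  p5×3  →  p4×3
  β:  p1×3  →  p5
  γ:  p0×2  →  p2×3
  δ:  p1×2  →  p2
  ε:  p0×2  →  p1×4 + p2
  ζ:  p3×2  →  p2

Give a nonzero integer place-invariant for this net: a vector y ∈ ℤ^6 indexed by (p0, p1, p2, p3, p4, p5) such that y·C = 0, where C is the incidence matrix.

y = (p0:3, p1:1, p2:2, p3:1, p4:3, p5:3)

Incidence matrix C (rows=places, cols=transitions):
        α    β    γ    δ    ε    ζ
   p0   0    0   -2    0   -2    0
   p1   0   -3    0   -2    4    0
   p2   0    0    3    1    1    1
   p3   0    0    0    0    0   -2
   p4   3    0    0    0    0    0
   p5  -3    1    0    0    0    0

Candidate y = [3, 1, 2, 1, 3, 3]; check y·C column-wise:
  col α: 3·0 + 1·0 + 2·0 + 1·0 + 3·3 + 3·-3 = 0
  col β: 3·0 + 1·-3 + 2·0 + 1·0 + 3·0 + 3·1 = 0
  col γ: 3·-2 + 1·0 + 2·3 + 1·0 + 3·0 + 3·0 = 0
  col δ: 3·0 + 1·-2 + 2·1 + 1·0 + 3·0 + 3·0 = 0
  col ε: 3·-2 + 1·4 + 2·1 + 1·0 + 3·0 + 3·0 = 0
  col ζ: 3·0 + 1·0 + 2·1 + 1·-2 + 3·0 + 3·0 = 0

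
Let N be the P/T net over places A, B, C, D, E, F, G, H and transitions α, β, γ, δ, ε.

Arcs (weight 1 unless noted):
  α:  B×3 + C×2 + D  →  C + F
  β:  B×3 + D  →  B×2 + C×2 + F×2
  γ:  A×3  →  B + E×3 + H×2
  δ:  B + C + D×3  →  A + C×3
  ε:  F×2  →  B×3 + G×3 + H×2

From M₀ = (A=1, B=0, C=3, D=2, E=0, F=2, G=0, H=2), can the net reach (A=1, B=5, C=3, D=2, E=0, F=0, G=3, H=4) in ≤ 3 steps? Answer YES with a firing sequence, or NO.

depth 0: 1 marking
depth 1: 2 markings reached so far
depth 2: 4 markings reached so far
depth 3: 5 markings reached so far
target is not among the 5 markings reachable within 3 steps

NO — not reachable within 3 firings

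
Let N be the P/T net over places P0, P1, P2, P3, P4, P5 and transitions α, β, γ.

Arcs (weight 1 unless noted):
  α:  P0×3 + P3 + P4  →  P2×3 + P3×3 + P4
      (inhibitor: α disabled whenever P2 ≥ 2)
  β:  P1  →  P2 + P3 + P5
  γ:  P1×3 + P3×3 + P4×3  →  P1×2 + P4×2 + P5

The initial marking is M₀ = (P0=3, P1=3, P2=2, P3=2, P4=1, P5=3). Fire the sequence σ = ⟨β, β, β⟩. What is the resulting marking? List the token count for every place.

(P0=3, P1=0, P2=5, P3=5, P4=1, P5=6)

step 1: fire β:  (P0=3, P1=3, P2=2, P3=2, P4=1, P5=3) → (P0=3, P1=2, P2=3, P3=3, P4=1, P5=4)
step 2: fire β:  (P0=3, P1=2, P2=3, P3=3, P4=1, P5=4) → (P0=3, P1=1, P2=4, P3=4, P4=1, P5=5)
step 3: fire β:  (P0=3, P1=1, P2=4, P3=4, P4=1, P5=5) → (P0=3, P1=0, P2=5, P3=5, P4=1, P5=6)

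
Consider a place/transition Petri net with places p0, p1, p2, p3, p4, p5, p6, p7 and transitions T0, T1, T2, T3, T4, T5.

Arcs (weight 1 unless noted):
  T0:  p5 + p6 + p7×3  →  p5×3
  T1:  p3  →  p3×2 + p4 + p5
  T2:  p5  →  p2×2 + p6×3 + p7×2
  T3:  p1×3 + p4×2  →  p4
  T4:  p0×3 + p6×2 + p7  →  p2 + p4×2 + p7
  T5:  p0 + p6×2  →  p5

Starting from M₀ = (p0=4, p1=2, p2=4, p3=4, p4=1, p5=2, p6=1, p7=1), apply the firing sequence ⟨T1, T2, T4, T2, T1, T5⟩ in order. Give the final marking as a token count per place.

(p0=0, p1=2, p2=9, p3=6, p4=5, p5=3, p6=3, p7=5)

step 1: fire T1:  (p0=4, p1=2, p2=4, p3=4, p4=1, p5=2, p6=1, p7=1) → (p0=4, p1=2, p2=4, p3=5, p4=2, p5=3, p6=1, p7=1)
step 2: fire T2:  (p0=4, p1=2, p2=4, p3=5, p4=2, p5=3, p6=1, p7=1) → (p0=4, p1=2, p2=6, p3=5, p4=2, p5=2, p6=4, p7=3)
step 3: fire T4:  (p0=4, p1=2, p2=6, p3=5, p4=2, p5=2, p6=4, p7=3) → (p0=1, p1=2, p2=7, p3=5, p4=4, p5=2, p6=2, p7=3)
step 4: fire T2:  (p0=1, p1=2, p2=7, p3=5, p4=4, p5=2, p6=2, p7=3) → (p0=1, p1=2, p2=9, p3=5, p4=4, p5=1, p6=5, p7=5)
step 5: fire T1:  (p0=1, p1=2, p2=9, p3=5, p4=4, p5=1, p6=5, p7=5) → (p0=1, p1=2, p2=9, p3=6, p4=5, p5=2, p6=5, p7=5)
step 6: fire T5:  (p0=1, p1=2, p2=9, p3=6, p4=5, p5=2, p6=5, p7=5) → (p0=0, p1=2, p2=9, p3=6, p4=5, p5=3, p6=3, p7=5)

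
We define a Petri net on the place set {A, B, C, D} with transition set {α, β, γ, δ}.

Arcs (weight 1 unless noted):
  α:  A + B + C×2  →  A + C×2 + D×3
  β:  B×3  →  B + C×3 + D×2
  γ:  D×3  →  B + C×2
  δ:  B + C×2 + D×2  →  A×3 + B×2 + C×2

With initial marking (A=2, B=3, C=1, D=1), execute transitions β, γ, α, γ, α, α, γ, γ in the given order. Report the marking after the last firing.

(A=2, B=2, C=12, D=0)

step 1: fire β:  (A=2, B=3, C=1, D=1) → (A=2, B=1, C=4, D=3)
step 2: fire γ:  (A=2, B=1, C=4, D=3) → (A=2, B=2, C=6, D=0)
step 3: fire α:  (A=2, B=2, C=6, D=0) → (A=2, B=1, C=6, D=3)
step 4: fire γ:  (A=2, B=1, C=6, D=3) → (A=2, B=2, C=8, D=0)
step 5: fire α:  (A=2, B=2, C=8, D=0) → (A=2, B=1, C=8, D=3)
step 6: fire α:  (A=2, B=1, C=8, D=3) → (A=2, B=0, C=8, D=6)
step 7: fire γ:  (A=2, B=0, C=8, D=6) → (A=2, B=1, C=10, D=3)
step 8: fire γ:  (A=2, B=1, C=10, D=3) → (A=2, B=2, C=12, D=0)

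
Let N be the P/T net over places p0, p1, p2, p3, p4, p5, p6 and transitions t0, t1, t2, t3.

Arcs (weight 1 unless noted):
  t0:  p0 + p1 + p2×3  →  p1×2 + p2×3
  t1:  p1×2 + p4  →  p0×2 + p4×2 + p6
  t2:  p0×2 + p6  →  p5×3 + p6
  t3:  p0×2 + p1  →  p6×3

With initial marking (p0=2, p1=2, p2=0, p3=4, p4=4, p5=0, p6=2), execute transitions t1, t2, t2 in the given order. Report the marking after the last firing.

step 1: fire t1:  (p0=2, p1=2, p2=0, p3=4, p4=4, p5=0, p6=2) → (p0=4, p1=0, p2=0, p3=4, p4=5, p5=0, p6=3)
step 2: fire t2:  (p0=4, p1=0, p2=0, p3=4, p4=5, p5=0, p6=3) → (p0=2, p1=0, p2=0, p3=4, p4=5, p5=3, p6=3)
step 3: fire t2:  (p0=2, p1=0, p2=0, p3=4, p4=5, p5=3, p6=3) → (p0=0, p1=0, p2=0, p3=4, p4=5, p5=6, p6=3)

(p0=0, p1=0, p2=0, p3=4, p4=5, p5=6, p6=3)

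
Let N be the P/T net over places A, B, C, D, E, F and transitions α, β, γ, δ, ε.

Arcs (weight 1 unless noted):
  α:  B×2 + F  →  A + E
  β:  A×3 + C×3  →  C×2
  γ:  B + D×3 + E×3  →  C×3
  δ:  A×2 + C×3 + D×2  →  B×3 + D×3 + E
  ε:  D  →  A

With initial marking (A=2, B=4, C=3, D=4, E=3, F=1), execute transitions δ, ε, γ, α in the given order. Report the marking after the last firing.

step 1: fire δ:  (A=2, B=4, C=3, D=4, E=3, F=1) → (A=0, B=7, C=0, D=5, E=4, F=1)
step 2: fire ε:  (A=0, B=7, C=0, D=5, E=4, F=1) → (A=1, B=7, C=0, D=4, E=4, F=1)
step 3: fire γ:  (A=1, B=7, C=0, D=4, E=4, F=1) → (A=1, B=6, C=3, D=1, E=1, F=1)
step 4: fire α:  (A=1, B=6, C=3, D=1, E=1, F=1) → (A=2, B=4, C=3, D=1, E=2, F=0)

(A=2, B=4, C=3, D=1, E=2, F=0)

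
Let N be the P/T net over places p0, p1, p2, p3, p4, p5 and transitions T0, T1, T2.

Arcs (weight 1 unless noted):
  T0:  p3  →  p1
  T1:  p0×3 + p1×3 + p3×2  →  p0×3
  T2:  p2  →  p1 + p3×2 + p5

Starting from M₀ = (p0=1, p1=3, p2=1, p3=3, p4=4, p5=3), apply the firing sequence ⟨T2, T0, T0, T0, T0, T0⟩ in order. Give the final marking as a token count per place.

step 1: fire T2:  (p0=1, p1=3, p2=1, p3=3, p4=4, p5=3) → (p0=1, p1=4, p2=0, p3=5, p4=4, p5=4)
step 2: fire T0:  (p0=1, p1=4, p2=0, p3=5, p4=4, p5=4) → (p0=1, p1=5, p2=0, p3=4, p4=4, p5=4)
step 3: fire T0:  (p0=1, p1=5, p2=0, p3=4, p4=4, p5=4) → (p0=1, p1=6, p2=0, p3=3, p4=4, p5=4)
step 4: fire T0:  (p0=1, p1=6, p2=0, p3=3, p4=4, p5=4) → (p0=1, p1=7, p2=0, p3=2, p4=4, p5=4)
step 5: fire T0:  (p0=1, p1=7, p2=0, p3=2, p4=4, p5=4) → (p0=1, p1=8, p2=0, p3=1, p4=4, p5=4)
step 6: fire T0:  (p0=1, p1=8, p2=0, p3=1, p4=4, p5=4) → (p0=1, p1=9, p2=0, p3=0, p4=4, p5=4)

(p0=1, p1=9, p2=0, p3=0, p4=4, p5=4)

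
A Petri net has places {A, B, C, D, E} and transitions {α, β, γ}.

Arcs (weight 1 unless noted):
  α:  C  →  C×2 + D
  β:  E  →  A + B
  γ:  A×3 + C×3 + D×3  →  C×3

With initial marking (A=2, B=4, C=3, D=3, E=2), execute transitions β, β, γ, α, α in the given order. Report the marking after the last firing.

(A=1, B=6, C=5, D=2, E=0)

step 1: fire β:  (A=2, B=4, C=3, D=3, E=2) → (A=3, B=5, C=3, D=3, E=1)
step 2: fire β:  (A=3, B=5, C=3, D=3, E=1) → (A=4, B=6, C=3, D=3, E=0)
step 3: fire γ:  (A=4, B=6, C=3, D=3, E=0) → (A=1, B=6, C=3, D=0, E=0)
step 4: fire α:  (A=1, B=6, C=3, D=0, E=0) → (A=1, B=6, C=4, D=1, E=0)
step 5: fire α:  (A=1, B=6, C=4, D=1, E=0) → (A=1, B=6, C=5, D=2, E=0)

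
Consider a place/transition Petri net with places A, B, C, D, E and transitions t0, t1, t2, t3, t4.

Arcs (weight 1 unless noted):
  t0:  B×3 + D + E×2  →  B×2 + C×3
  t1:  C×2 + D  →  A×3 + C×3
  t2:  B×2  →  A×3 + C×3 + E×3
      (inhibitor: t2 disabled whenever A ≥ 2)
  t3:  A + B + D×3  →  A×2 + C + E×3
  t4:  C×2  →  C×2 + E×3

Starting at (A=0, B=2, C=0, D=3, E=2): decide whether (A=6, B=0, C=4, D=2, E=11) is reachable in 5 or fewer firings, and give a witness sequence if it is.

YES — reachable via ⟨t2, t1, t4, t4⟩ (4 firings)

step 1: fire t2:  (A=0, B=2, C=0, D=3, E=2) → (A=3, B=0, C=3, D=3, E=5)
step 2: fire t1:  (A=3, B=0, C=3, D=3, E=5) → (A=6, B=0, C=4, D=2, E=5)
step 3: fire t4:  (A=6, B=0, C=4, D=2, E=5) → (A=6, B=0, C=4, D=2, E=8)
step 4: fire t4:  (A=6, B=0, C=4, D=2, E=8) → (A=6, B=0, C=4, D=2, E=11)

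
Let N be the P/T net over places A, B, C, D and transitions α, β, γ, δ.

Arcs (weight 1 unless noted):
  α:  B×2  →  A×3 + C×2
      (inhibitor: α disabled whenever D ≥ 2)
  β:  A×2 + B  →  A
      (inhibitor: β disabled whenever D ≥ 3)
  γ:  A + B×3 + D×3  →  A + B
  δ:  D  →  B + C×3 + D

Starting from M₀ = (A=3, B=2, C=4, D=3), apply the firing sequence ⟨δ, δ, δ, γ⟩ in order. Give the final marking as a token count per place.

step 1: fire δ:  (A=3, B=2, C=4, D=3) → (A=3, B=3, C=7, D=3)
step 2: fire δ:  (A=3, B=3, C=7, D=3) → (A=3, B=4, C=10, D=3)
step 3: fire δ:  (A=3, B=4, C=10, D=3) → (A=3, B=5, C=13, D=3)
step 4: fire γ:  (A=3, B=5, C=13, D=3) → (A=3, B=3, C=13, D=0)

(A=3, B=3, C=13, D=0)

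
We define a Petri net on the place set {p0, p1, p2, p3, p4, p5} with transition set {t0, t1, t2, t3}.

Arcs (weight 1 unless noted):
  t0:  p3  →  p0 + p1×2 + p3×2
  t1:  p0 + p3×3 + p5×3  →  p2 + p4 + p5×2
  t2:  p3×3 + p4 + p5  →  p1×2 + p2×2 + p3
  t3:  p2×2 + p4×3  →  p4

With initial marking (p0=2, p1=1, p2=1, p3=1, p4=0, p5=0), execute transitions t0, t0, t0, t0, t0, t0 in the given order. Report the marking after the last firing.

step 1: fire t0:  (p0=2, p1=1, p2=1, p3=1, p4=0, p5=0) → (p0=3, p1=3, p2=1, p3=2, p4=0, p5=0)
step 2: fire t0:  (p0=3, p1=3, p2=1, p3=2, p4=0, p5=0) → (p0=4, p1=5, p2=1, p3=3, p4=0, p5=0)
step 3: fire t0:  (p0=4, p1=5, p2=1, p3=3, p4=0, p5=0) → (p0=5, p1=7, p2=1, p3=4, p4=0, p5=0)
step 4: fire t0:  (p0=5, p1=7, p2=1, p3=4, p4=0, p5=0) → (p0=6, p1=9, p2=1, p3=5, p4=0, p5=0)
step 5: fire t0:  (p0=6, p1=9, p2=1, p3=5, p4=0, p5=0) → (p0=7, p1=11, p2=1, p3=6, p4=0, p5=0)
step 6: fire t0:  (p0=7, p1=11, p2=1, p3=6, p4=0, p5=0) → (p0=8, p1=13, p2=1, p3=7, p4=0, p5=0)

(p0=8, p1=13, p2=1, p3=7, p4=0, p5=0)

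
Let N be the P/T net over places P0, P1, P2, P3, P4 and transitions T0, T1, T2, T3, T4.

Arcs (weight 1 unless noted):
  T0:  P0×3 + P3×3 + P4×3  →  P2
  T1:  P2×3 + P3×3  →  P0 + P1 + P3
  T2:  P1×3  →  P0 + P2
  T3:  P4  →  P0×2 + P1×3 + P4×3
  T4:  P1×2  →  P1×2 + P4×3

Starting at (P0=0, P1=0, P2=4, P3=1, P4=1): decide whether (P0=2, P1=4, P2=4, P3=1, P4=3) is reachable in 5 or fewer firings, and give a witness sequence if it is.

NO — not reachable within 5 firings

depth 0: 1 marking
depth 1: 2 markings reached so far
depth 2: 5 markings reached so far
depth 3: 10 markings reached so far
depth 4: 18 markings reached so far
depth 5: 29 markings reached so far
target is not among the 29 markings reachable within 5 steps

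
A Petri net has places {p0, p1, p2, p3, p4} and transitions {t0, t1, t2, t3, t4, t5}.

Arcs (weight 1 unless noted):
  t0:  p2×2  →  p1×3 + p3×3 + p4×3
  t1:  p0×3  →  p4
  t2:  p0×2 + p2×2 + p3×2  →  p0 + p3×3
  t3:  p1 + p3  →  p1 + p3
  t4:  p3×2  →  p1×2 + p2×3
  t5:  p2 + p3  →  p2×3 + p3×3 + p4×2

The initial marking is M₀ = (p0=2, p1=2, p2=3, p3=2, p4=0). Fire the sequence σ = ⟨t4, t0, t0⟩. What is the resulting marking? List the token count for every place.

step 1: fire t4:  (p0=2, p1=2, p2=3, p3=2, p4=0) → (p0=2, p1=4, p2=6, p3=0, p4=0)
step 2: fire t0:  (p0=2, p1=4, p2=6, p3=0, p4=0) → (p0=2, p1=7, p2=4, p3=3, p4=3)
step 3: fire t0:  (p0=2, p1=7, p2=4, p3=3, p4=3) → (p0=2, p1=10, p2=2, p3=6, p4=6)

(p0=2, p1=10, p2=2, p3=6, p4=6)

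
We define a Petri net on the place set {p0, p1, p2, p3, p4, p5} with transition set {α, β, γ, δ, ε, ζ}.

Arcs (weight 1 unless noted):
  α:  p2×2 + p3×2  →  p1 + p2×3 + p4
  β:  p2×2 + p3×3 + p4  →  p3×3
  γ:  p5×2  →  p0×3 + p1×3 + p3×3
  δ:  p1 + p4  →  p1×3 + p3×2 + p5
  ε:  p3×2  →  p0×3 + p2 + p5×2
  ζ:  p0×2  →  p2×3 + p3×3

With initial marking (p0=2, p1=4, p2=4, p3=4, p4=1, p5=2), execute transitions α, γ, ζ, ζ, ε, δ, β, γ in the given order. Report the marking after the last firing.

step 1: fire α:  (p0=2, p1=4, p2=4, p3=4, p4=1, p5=2) → (p0=2, p1=5, p2=5, p3=2, p4=2, p5=2)
step 2: fire γ:  (p0=2, p1=5, p2=5, p3=2, p4=2, p5=2) → (p0=5, p1=8, p2=5, p3=5, p4=2, p5=0)
step 3: fire ζ:  (p0=5, p1=8, p2=5, p3=5, p4=2, p5=0) → (p0=3, p1=8, p2=8, p3=8, p4=2, p5=0)
step 4: fire ζ:  (p0=3, p1=8, p2=8, p3=8, p4=2, p5=0) → (p0=1, p1=8, p2=11, p3=11, p4=2, p5=0)
step 5: fire ε:  (p0=1, p1=8, p2=11, p3=11, p4=2, p5=0) → (p0=4, p1=8, p2=12, p3=9, p4=2, p5=2)
step 6: fire δ:  (p0=4, p1=8, p2=12, p3=9, p4=2, p5=2) → (p0=4, p1=10, p2=12, p3=11, p4=1, p5=3)
step 7: fire β:  (p0=4, p1=10, p2=12, p3=11, p4=1, p5=3) → (p0=4, p1=10, p2=10, p3=11, p4=0, p5=3)
step 8: fire γ:  (p0=4, p1=10, p2=10, p3=11, p4=0, p5=3) → (p0=7, p1=13, p2=10, p3=14, p4=0, p5=1)

(p0=7, p1=13, p2=10, p3=14, p4=0, p5=1)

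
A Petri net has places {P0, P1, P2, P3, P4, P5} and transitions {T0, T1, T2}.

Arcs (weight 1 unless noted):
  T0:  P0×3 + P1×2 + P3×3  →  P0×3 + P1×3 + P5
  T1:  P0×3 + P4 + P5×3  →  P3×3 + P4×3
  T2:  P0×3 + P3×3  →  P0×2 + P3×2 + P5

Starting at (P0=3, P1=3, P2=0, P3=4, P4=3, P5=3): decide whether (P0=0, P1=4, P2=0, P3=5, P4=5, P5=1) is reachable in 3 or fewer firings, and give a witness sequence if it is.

depth 0: 1 marking
depth 1: 4 markings reached so far
depth 2: 5 markings reached so far
depth 3: 5 markings reached so far
(frontier empty at depth 3; search complete)
target is not among the 5 markings reachable within 3 steps

NO — not reachable within 3 firings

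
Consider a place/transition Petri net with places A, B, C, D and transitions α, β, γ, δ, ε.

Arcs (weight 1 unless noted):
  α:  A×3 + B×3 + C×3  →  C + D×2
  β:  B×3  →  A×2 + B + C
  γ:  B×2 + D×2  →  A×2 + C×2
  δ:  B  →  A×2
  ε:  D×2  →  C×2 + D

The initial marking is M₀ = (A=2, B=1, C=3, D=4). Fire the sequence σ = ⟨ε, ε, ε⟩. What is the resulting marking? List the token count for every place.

step 1: fire ε:  (A=2, B=1, C=3, D=4) → (A=2, B=1, C=5, D=3)
step 2: fire ε:  (A=2, B=1, C=5, D=3) → (A=2, B=1, C=7, D=2)
step 3: fire ε:  (A=2, B=1, C=7, D=2) → (A=2, B=1, C=9, D=1)

(A=2, B=1, C=9, D=1)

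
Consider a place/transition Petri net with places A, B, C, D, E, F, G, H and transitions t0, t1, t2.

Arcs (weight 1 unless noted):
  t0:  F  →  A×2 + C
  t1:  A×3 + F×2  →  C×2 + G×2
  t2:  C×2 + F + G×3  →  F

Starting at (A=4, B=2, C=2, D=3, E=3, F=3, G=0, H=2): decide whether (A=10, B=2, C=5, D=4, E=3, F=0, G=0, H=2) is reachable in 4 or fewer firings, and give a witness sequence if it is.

depth 0: 1 marking
depth 1: 3 markings reached so far
depth 2: 5 markings reached so far
depth 3: 6 markings reached so far
depth 4: 6 markings reached so far
(frontier empty at depth 4; search complete)
target is not among the 6 markings reachable within 4 steps

NO — not reachable within 4 firings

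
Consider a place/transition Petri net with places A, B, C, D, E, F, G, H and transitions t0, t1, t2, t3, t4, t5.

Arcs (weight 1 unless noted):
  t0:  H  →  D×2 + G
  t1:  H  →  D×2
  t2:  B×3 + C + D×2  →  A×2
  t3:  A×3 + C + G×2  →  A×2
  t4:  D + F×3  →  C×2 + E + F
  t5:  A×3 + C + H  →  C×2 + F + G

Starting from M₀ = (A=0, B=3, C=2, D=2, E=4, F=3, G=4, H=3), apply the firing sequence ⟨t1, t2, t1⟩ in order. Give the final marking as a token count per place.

step 1: fire t1:  (A=0, B=3, C=2, D=2, E=4, F=3, G=4, H=3) → (A=0, B=3, C=2, D=4, E=4, F=3, G=4, H=2)
step 2: fire t2:  (A=0, B=3, C=2, D=4, E=4, F=3, G=4, H=2) → (A=2, B=0, C=1, D=2, E=4, F=3, G=4, H=2)
step 3: fire t1:  (A=2, B=0, C=1, D=2, E=4, F=3, G=4, H=2) → (A=2, B=0, C=1, D=4, E=4, F=3, G=4, H=1)

(A=2, B=0, C=1, D=4, E=4, F=3, G=4, H=1)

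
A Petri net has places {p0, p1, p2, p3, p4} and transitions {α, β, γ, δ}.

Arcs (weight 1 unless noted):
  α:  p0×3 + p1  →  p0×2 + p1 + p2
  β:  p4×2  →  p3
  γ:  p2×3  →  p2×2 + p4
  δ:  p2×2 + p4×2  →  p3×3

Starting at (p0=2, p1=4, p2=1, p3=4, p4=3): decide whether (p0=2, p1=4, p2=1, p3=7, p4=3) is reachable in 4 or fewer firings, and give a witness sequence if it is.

depth 0: 1 marking
depth 1: 2 markings reached so far
depth 2: 2 markings reached so far
(frontier empty at depth 2; search complete)
target is not among the 2 markings reachable within 4 steps

NO — not reachable within 4 firings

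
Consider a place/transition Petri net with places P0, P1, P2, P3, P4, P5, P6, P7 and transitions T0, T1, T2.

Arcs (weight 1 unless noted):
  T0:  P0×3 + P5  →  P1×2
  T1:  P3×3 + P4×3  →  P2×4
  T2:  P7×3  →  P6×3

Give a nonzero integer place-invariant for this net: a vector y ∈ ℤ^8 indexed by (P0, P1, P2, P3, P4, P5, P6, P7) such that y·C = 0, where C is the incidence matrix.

Incidence matrix C (rows=places, cols=transitions):
       T0   T1   T2
   P0  -3    0    0
   P1   2    0    0
   P2   0    4    0
   P3   0   -3    0
   P4   0   -3    0
   P5  -1    0    0
   P6   0    0    3
   P7   0    0   -3

Candidate y = [2, 3, 0, 0, 0, 0, 0, 0]; check y·C column-wise:
  col T0: 2·-3 + 3·2 + 0·-1 = 0
  col T1: 2·0 + 3·0 + 0·4 + 0·-3 + 0·-3 = 0
  col T2: 2·0 + 3·0 + 0·3 + 0·-3 = 0

y = (P0:2, P1:3, P2:0, P3:0, P4:0, P5:0, P6:0, P7:0)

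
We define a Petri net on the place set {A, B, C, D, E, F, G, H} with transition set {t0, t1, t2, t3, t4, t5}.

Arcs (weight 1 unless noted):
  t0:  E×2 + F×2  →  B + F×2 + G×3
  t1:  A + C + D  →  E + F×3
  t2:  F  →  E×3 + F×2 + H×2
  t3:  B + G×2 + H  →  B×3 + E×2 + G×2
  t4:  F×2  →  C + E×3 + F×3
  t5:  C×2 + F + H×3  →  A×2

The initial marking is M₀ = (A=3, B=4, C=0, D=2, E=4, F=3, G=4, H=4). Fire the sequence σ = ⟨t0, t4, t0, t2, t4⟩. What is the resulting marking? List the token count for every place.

(A=3, B=6, C=2, D=2, E=9, F=6, G=10, H=6)

step 1: fire t0:  (A=3, B=4, C=0, D=2, E=4, F=3, G=4, H=4) → (A=3, B=5, C=0, D=2, E=2, F=3, G=7, H=4)
step 2: fire t4:  (A=3, B=5, C=0, D=2, E=2, F=3, G=7, H=4) → (A=3, B=5, C=1, D=2, E=5, F=4, G=7, H=4)
step 3: fire t0:  (A=3, B=5, C=1, D=2, E=5, F=4, G=7, H=4) → (A=3, B=6, C=1, D=2, E=3, F=4, G=10, H=4)
step 4: fire t2:  (A=3, B=6, C=1, D=2, E=3, F=4, G=10, H=4) → (A=3, B=6, C=1, D=2, E=6, F=5, G=10, H=6)
step 5: fire t4:  (A=3, B=6, C=1, D=2, E=6, F=5, G=10, H=6) → (A=3, B=6, C=2, D=2, E=9, F=6, G=10, H=6)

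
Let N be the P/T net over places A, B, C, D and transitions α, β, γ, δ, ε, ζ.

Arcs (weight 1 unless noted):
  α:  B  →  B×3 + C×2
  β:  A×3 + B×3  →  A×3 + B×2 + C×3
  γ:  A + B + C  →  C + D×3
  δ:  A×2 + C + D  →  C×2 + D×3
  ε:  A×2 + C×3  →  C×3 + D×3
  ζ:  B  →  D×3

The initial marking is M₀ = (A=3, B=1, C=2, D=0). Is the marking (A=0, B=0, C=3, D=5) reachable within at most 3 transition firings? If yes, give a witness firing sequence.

step 1: fire γ:  (A=3, B=1, C=2, D=0) → (A=2, B=0, C=2, D=3)
step 2: fire δ:  (A=2, B=0, C=2, D=3) → (A=0, B=0, C=3, D=5)

YES — reachable via ⟨γ, δ⟩ (2 firings)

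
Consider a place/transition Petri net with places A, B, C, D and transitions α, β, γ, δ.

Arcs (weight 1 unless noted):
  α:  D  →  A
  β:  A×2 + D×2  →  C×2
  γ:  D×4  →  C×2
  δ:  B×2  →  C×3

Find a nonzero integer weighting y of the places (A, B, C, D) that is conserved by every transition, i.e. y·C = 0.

y = (A:1, B:3, C:2, D:1)

Incidence matrix C (rows=places, cols=transitions):
        α    β    γ    δ
    A   1   -2    0    0
    B   0    0    0   -2
    C   0    2    2    3
    D  -1   -2   -4    0

Candidate y = [1, 3, 2, 1]; check y·C column-wise:
  col α: 1·1 + 3·0 + 2·0 + 1·-1 = 0
  col β: 1·-2 + 3·0 + 2·2 + 1·-2 = 0
  col γ: 1·0 + 3·0 + 2·2 + 1·-4 = 0
  col δ: 1·0 + 3·-2 + 2·3 + 1·0 = 0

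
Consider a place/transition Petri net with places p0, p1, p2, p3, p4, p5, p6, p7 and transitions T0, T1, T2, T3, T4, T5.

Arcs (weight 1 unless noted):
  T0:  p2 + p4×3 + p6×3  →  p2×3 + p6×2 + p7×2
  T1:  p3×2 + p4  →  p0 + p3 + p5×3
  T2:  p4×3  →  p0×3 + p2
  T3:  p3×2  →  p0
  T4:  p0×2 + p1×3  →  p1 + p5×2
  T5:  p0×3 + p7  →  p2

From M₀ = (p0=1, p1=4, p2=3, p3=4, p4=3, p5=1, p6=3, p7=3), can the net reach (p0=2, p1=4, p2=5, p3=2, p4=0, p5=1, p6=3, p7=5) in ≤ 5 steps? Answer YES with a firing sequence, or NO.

depth 0: 1 marking
depth 1: 5 markings reached so far
depth 2: 14 markings reached so far
depth 3: 27 markings reached so far
depth 4: 36 markings reached so far
depth 5: 38 markings reached so far
target is not among the 38 markings reachable within 5 steps

NO — not reachable within 5 firings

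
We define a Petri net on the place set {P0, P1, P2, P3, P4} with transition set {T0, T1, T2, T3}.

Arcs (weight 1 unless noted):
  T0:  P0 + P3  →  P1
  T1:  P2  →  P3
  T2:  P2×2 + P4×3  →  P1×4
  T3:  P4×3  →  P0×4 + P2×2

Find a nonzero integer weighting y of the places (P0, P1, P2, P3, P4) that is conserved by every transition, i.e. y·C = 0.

y = (P0:1, P1:-1, P2:-2, P3:-2, P4:0)

Incidence matrix C (rows=places, cols=transitions):
       T0   T1   T2   T3
   P0  -1    0    0    4
   P1   1    0    4    0
   P2   0   -1   -2    2
   P3  -1    1    0    0
   P4   0    0   -3   -3

Candidate y = [1, -1, -2, -2, 0]; check y·C column-wise:
  col T0: 1·-1 + -1·1 + -2·0 + -2·-1 = 0
  col T1: 1·0 + -1·0 + -2·-1 + -2·1 = 0
  col T2: 1·0 + -1·4 + -2·-2 + -2·0 + 0·-3 = 0
  col T3: 1·4 + -1·0 + -2·2 + -2·0 + 0·-3 = 0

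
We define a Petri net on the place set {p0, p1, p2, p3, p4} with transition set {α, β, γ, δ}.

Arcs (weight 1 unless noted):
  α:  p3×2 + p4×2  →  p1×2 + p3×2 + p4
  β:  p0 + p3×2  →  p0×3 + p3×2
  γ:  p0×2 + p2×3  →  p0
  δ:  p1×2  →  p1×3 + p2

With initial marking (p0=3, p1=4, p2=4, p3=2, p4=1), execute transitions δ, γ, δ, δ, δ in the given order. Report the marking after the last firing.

step 1: fire δ:  (p0=3, p1=4, p2=4, p3=2, p4=1) → (p0=3, p1=5, p2=5, p3=2, p4=1)
step 2: fire γ:  (p0=3, p1=5, p2=5, p3=2, p4=1) → (p0=2, p1=5, p2=2, p3=2, p4=1)
step 3: fire δ:  (p0=2, p1=5, p2=2, p3=2, p4=1) → (p0=2, p1=6, p2=3, p3=2, p4=1)
step 4: fire δ:  (p0=2, p1=6, p2=3, p3=2, p4=1) → (p0=2, p1=7, p2=4, p3=2, p4=1)
step 5: fire δ:  (p0=2, p1=7, p2=4, p3=2, p4=1) → (p0=2, p1=8, p2=5, p3=2, p4=1)

(p0=2, p1=8, p2=5, p3=2, p4=1)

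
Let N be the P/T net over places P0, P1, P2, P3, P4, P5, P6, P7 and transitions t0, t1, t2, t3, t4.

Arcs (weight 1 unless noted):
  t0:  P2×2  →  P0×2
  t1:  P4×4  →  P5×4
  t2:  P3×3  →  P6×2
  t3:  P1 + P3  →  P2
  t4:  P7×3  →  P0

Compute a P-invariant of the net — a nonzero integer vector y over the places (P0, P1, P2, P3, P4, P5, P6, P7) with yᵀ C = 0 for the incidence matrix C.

y = (P0:0, P1:0, P2:0, P3:0, P4:1, P5:1, P6:0, P7:0)

Incidence matrix C (rows=places, cols=transitions):
       t0   t1   t2   t3   t4
   P0   2    0    0    0    1
   P1   0    0    0   -1    0
   P2  -2    0    0    1    0
   P3   0    0   -3   -1    0
   P4   0   -4    0    0    0
   P5   0    4    0    0    0
   P6   0    0    2    0    0
   P7   0    0    0    0   -3

Candidate y = [0, 0, 0, 0, 1, 1, 0, 0]; check y·C column-wise:
  col t0: 0·2 + 0·-2 + 1·0 + 1·0 = 0
  col t1: 1·-4 + 1·4 = 0
  col t2: 0·-3 + 1·0 + 1·0 + 0·2 = 0
  col t3: 0·-1 + 0·1 + 0·-1 + 1·0 + 1·0 = 0
  col t4: 0·1 + 1·0 + 1·0 + 0·-3 = 0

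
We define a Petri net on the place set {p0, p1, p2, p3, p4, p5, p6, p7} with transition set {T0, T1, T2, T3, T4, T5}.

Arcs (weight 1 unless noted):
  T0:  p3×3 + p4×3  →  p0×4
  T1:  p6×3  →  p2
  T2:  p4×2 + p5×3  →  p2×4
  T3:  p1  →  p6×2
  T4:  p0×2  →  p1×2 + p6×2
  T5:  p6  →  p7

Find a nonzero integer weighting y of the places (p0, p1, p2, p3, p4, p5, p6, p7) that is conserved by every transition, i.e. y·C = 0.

y = (p0:0, p1:0, p2:0, p3:3, p4:-3, p5:2, p6:0, p7:0)

Incidence matrix C (rows=places, cols=transitions):
       T0   T1   T2   T3   T4   T5
   p0   4    0    0    0   -2    0
   p1   0    0    0   -1    2    0
   p2   0    1    4    0    0    0
   p3  -3    0    0    0    0    0
   p4  -3    0   -2    0    0    0
   p5   0    0   -3    0    0    0
   p6   0   -3    0    2    2   -1
   p7   0    0    0    0    0    1

Candidate y = [0, 0, 0, 3, -3, 2, 0, 0]; check y·C column-wise:
  col T0: 0·4 + 3·-3 + -3·-3 + 2·0 = 0
  col T1: 0·1 + 3·0 + -3·0 + 2·0 + 0·-3 = 0
  col T2: 0·4 + 3·0 + -3·-2 + 2·-3 = 0
  col T3: 0·-1 + 3·0 + -3·0 + 2·0 + 0·2 = 0
  col T4: 0·-2 + 0·2 + 3·0 + -3·0 + 2·0 + 0·2 = 0
  col T5: 3·0 + -3·0 + 2·0 + 0·-1 + 0·1 = 0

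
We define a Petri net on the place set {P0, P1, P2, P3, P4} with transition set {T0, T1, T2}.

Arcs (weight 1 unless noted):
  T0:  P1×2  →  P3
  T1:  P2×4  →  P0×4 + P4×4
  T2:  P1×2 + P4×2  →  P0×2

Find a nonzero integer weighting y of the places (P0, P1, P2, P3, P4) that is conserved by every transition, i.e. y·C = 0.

Incidence matrix C (rows=places, cols=transitions):
       T0   T1   T2
   P0   0    4    2
   P1  -2    0   -2
   P2   0   -4    0
   P3   1    0    0
   P4   0    4   -2

Candidate y = [1, 1, 1, 2, 0]; check y·C column-wise:
  col T0: 1·0 + 1·-2 + 1·0 + 2·1 = 0
  col T1: 1·4 + 1·0 + 1·-4 + 2·0 + 0·4 = 0
  col T2: 1·2 + 1·-2 + 1·0 + 2·0 + 0·-2 = 0

y = (P0:1, P1:1, P2:1, P3:2, P4:0)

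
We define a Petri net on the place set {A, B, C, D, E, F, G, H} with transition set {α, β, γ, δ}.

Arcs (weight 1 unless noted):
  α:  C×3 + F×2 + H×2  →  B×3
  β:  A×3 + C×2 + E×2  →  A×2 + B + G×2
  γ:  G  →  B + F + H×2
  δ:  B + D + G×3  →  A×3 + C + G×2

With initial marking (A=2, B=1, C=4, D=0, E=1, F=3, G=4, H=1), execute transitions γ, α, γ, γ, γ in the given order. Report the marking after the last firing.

(A=2, B=8, C=1, D=0, E=1, F=5, G=0, H=7)

step 1: fire γ:  (A=2, B=1, C=4, D=0, E=1, F=3, G=4, H=1) → (A=2, B=2, C=4, D=0, E=1, F=4, G=3, H=3)
step 2: fire α:  (A=2, B=2, C=4, D=0, E=1, F=4, G=3, H=3) → (A=2, B=5, C=1, D=0, E=1, F=2, G=3, H=1)
step 3: fire γ:  (A=2, B=5, C=1, D=0, E=1, F=2, G=3, H=1) → (A=2, B=6, C=1, D=0, E=1, F=3, G=2, H=3)
step 4: fire γ:  (A=2, B=6, C=1, D=0, E=1, F=3, G=2, H=3) → (A=2, B=7, C=1, D=0, E=1, F=4, G=1, H=5)
step 5: fire γ:  (A=2, B=7, C=1, D=0, E=1, F=4, G=1, H=5) → (A=2, B=8, C=1, D=0, E=1, F=5, G=0, H=7)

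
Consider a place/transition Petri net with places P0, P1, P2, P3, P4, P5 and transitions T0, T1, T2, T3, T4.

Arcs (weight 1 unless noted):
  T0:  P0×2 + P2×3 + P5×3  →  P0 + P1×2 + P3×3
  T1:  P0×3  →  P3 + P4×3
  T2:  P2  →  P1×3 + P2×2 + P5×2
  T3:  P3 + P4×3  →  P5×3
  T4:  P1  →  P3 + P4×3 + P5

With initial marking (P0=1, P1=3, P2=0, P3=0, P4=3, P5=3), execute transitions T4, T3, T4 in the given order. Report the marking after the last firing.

(P0=1, P1=1, P2=0, P3=1, P4=6, P5=8)

step 1: fire T4:  (P0=1, P1=3, P2=0, P3=0, P4=3, P5=3) → (P0=1, P1=2, P2=0, P3=1, P4=6, P5=4)
step 2: fire T3:  (P0=1, P1=2, P2=0, P3=1, P4=6, P5=4) → (P0=1, P1=2, P2=0, P3=0, P4=3, P5=7)
step 3: fire T4:  (P0=1, P1=2, P2=0, P3=0, P4=3, P5=7) → (P0=1, P1=1, P2=0, P3=1, P4=6, P5=8)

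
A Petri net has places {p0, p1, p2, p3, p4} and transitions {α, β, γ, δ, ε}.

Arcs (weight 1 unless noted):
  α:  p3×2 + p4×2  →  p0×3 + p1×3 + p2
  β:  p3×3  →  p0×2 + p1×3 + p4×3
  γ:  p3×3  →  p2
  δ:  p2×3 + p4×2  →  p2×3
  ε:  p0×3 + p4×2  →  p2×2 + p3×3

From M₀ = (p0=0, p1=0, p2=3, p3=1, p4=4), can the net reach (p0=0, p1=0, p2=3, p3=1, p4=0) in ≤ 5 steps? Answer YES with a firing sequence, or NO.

YES — reachable via ⟨δ, δ⟩ (2 firings)

step 1: fire δ:  (p0=0, p1=0, p2=3, p3=1, p4=4) → (p0=0, p1=0, p2=3, p3=1, p4=2)
step 2: fire δ:  (p0=0, p1=0, p2=3, p3=1, p4=2) → (p0=0, p1=0, p2=3, p3=1, p4=0)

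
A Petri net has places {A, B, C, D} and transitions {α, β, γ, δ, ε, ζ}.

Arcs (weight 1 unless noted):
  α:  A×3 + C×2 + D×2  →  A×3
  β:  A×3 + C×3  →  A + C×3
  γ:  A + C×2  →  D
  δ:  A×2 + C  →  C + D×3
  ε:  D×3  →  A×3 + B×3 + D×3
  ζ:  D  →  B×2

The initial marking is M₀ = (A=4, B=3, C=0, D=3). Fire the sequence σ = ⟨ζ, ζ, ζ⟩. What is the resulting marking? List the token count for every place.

(A=4, B=9, C=0, D=0)

step 1: fire ζ:  (A=4, B=3, C=0, D=3) → (A=4, B=5, C=0, D=2)
step 2: fire ζ:  (A=4, B=5, C=0, D=2) → (A=4, B=7, C=0, D=1)
step 3: fire ζ:  (A=4, B=7, C=0, D=1) → (A=4, B=9, C=0, D=0)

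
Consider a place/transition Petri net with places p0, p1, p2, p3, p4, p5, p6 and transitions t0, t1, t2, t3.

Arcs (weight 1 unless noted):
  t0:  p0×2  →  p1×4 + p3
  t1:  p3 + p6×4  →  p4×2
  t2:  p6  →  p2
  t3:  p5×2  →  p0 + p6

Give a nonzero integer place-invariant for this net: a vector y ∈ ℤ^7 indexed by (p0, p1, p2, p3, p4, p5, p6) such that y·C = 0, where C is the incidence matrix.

Incidence matrix C (rows=places, cols=transitions):
       t0   t1   t2   t3
   p0  -2    0    0    1
   p1   4    0    0    0
   p2   0    0    1    0
   p3   1   -1    0    0
   p4   0    2    0    0
   p5   0    0    0   -2
   p6   0   -4   -1    1

Candidate y = [0, 1, 0, -4, -2, 0, 0]; check y·C column-wise:
  col t0: 0·-2 + 1·4 + -4·1 + -2·0 = 0
  col t1: 1·0 + -4·-1 + -2·2 + 0·-4 = 0
  col t2: 1·0 + 0·1 + -4·0 + -2·0 + 0·-1 = 0
  col t3: 0·1 + 1·0 + -4·0 + -2·0 + 0·-2 + 0·1 = 0

y = (p0:0, p1:1, p2:0, p3:-4, p4:-2, p5:0, p6:0)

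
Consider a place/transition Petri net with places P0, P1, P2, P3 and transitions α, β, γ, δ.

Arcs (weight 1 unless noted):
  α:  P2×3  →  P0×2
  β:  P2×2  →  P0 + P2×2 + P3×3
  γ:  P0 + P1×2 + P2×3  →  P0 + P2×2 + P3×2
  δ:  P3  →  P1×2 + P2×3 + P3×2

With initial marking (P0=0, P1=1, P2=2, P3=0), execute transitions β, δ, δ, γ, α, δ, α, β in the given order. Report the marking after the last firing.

step 1: fire β:  (P0=0, P1=1, P2=2, P3=0) → (P0=1, P1=1, P2=2, P3=3)
step 2: fire δ:  (P0=1, P1=1, P2=2, P3=3) → (P0=1, P1=3, P2=5, P3=4)
step 3: fire δ:  (P0=1, P1=3, P2=5, P3=4) → (P0=1, P1=5, P2=8, P3=5)
step 4: fire γ:  (P0=1, P1=5, P2=8, P3=5) → (P0=1, P1=3, P2=7, P3=7)
step 5: fire α:  (P0=1, P1=3, P2=7, P3=7) → (P0=3, P1=3, P2=4, P3=7)
step 6: fire δ:  (P0=3, P1=3, P2=4, P3=7) → (P0=3, P1=5, P2=7, P3=8)
step 7: fire α:  (P0=3, P1=5, P2=7, P3=8) → (P0=5, P1=5, P2=4, P3=8)
step 8: fire β:  (P0=5, P1=5, P2=4, P3=8) → (P0=6, P1=5, P2=4, P3=11)

(P0=6, P1=5, P2=4, P3=11)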